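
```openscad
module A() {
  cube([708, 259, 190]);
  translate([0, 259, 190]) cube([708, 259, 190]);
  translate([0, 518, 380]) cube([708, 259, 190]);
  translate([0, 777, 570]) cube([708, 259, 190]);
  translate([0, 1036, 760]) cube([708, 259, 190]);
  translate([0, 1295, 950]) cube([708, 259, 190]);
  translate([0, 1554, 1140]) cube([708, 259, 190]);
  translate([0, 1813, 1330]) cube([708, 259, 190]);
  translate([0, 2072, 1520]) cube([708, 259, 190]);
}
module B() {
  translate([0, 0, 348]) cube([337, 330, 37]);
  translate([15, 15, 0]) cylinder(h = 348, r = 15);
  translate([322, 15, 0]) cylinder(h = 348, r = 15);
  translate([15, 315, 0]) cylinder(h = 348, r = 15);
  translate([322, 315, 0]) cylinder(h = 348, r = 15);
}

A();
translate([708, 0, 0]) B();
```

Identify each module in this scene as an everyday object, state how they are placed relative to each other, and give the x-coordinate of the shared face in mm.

A is a staircase. B is a stool. The stool is against the staircase's +x side, with their −y faces flush. The x-coordinate of the shared face is 708 mm.

The staircase's +x face and the stool's −x face are both at x = 708 mm.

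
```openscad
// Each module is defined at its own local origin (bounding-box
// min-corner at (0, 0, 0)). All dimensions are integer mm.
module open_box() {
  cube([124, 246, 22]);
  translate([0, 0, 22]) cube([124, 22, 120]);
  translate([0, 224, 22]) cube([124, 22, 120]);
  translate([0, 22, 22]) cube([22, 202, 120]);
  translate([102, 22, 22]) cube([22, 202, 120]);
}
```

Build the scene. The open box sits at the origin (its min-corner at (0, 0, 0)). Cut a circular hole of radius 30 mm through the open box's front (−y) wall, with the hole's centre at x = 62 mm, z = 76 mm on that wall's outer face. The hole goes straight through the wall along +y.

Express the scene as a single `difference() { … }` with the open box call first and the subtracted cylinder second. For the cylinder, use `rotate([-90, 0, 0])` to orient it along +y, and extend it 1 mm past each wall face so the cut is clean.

difference() {
  open_box();
  translate([62, -1, 76]) rotate([-90, 0, 0]) cylinder(h = 24, r = 30);
}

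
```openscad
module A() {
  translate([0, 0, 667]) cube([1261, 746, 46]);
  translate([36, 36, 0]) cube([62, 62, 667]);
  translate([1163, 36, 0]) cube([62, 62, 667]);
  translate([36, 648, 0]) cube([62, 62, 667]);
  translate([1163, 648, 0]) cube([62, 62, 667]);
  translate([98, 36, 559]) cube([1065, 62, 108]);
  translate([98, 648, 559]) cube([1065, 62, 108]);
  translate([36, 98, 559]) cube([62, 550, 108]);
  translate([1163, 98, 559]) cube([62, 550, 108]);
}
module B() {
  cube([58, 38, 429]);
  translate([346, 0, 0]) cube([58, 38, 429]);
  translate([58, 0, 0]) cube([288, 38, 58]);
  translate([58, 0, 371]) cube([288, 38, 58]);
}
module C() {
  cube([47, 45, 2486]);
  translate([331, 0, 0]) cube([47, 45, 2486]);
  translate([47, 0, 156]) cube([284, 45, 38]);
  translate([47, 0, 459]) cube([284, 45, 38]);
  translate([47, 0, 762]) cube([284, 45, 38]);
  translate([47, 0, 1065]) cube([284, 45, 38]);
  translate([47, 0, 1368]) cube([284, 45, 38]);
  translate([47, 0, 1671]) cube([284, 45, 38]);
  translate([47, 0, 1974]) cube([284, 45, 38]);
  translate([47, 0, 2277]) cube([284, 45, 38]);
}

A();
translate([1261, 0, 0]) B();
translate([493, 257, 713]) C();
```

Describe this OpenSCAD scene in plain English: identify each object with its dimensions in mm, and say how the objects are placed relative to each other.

A is a table: top 1261 mm (x) × 746 mm (y), 46 mm thick, upper face at z = 713 mm, on four 62×62 mm square legs, each inset 36 mm from the nearest pair of top edges, running from z = 0 to the bottom of the top. Four apron rails, 62 mm thick and 108 mm tall, run between adjacent legs with their top edges flush with the underside of the top and their outer faces flush with the legs' outer faces.

B is a picture frame with a 288×313 mm rectangular opening (x by z) and a uniform 58 mm border on every side. Frame depth is 38 mm along y. It is built from two vertical stiles running the full outside height and two horizontal rails spanning the gap between the stiles.

C is a wooden ladder with two side rails of 47×45 mm section and 2486 mm height, set 378 mm apart overall. Between them run 8 rectangular rungs (45 mm deep, 38 mm thick), front faces flush with the rails' −y face. The bottom of the first rung is 156 mm above the floor and each subsequent rung is 303 mm higher than the one below.

The picture frame is against the table's +x side, with their −y faces flush. The ladder is on top of the table.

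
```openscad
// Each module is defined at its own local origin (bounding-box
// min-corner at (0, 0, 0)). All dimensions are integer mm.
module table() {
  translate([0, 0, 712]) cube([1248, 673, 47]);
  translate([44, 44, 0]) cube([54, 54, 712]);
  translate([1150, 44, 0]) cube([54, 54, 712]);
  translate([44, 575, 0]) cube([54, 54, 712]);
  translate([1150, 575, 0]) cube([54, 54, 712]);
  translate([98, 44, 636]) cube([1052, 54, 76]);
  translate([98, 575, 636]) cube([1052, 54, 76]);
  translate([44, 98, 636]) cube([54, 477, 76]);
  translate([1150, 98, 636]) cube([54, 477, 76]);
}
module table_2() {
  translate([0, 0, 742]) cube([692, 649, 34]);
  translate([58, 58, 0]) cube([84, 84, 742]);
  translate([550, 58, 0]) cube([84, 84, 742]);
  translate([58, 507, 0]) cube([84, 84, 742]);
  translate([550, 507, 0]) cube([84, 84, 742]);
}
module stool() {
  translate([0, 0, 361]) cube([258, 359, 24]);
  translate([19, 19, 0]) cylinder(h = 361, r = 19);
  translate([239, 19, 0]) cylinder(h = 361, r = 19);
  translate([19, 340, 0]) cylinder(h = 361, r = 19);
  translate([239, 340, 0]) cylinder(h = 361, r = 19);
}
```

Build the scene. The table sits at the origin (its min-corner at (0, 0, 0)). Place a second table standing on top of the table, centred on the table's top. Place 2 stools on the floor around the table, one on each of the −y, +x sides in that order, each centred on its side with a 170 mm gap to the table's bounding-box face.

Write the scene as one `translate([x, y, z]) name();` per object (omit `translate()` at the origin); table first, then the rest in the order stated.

table();
translate([278, 12, 759]) table_2();
translate([495, -529, 0]) stool();
translate([1418, 157, 0]) stool();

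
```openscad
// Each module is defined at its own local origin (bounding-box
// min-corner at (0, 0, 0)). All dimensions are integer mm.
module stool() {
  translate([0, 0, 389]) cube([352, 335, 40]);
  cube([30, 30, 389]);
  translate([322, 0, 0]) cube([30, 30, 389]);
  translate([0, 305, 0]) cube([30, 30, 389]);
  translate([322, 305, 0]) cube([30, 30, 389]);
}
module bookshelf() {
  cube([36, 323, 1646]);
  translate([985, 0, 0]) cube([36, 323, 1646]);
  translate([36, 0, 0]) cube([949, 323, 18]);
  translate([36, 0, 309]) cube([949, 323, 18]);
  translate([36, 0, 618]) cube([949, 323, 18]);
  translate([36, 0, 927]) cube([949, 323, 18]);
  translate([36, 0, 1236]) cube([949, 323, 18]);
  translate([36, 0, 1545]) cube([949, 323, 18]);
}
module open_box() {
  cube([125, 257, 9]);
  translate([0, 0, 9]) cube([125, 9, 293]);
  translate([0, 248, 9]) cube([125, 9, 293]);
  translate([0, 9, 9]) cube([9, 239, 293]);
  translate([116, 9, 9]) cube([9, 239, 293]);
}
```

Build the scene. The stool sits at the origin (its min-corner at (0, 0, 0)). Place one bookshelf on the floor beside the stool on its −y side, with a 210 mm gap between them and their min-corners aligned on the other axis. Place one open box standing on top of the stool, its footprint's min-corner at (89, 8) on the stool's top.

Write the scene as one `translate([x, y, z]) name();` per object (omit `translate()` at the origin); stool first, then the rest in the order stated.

stool();
translate([0, -533, 0]) bookshelf();
translate([89, 8, 429]) open_box();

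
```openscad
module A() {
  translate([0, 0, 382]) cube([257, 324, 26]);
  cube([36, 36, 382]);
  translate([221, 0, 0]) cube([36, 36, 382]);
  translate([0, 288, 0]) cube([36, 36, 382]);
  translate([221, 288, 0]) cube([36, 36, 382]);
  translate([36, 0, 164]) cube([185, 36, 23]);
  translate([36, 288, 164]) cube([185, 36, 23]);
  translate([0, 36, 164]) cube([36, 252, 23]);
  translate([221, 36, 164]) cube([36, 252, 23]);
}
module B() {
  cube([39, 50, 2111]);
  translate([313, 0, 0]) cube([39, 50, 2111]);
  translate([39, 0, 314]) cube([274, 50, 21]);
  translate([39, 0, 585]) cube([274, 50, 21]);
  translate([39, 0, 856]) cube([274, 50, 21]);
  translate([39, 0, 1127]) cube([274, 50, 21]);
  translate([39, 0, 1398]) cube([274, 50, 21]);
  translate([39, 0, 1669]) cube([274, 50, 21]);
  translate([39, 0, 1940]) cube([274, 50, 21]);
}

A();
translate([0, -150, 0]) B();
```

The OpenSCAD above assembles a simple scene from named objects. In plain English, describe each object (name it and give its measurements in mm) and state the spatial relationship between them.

A is a four-legged stool. The seat is a 257×324×26 mm slab whose top surface is at z = 408 mm; four square legs, each 36×36 mm in cross-section, run from the floor (z = 0) to the underside of the seat, each flush with a corner of the seat. Four stretchers, 36 mm wide and 23 mm tall, connect adjacent legs with their undersides at z = 164 mm, each running between the inner faces of the legs it joins and aligned with the legs' outer faces on the other axis.

B is a straight ladder. Two 39×50 mm vertical rails, 2111 mm tall, stand 352 mm apart (outside-to-outside) with their front faces coplanar on the −y side. 7 rungs, each 50 mm deep and 21 mm tall, span between the inner faces of the rails, front faces flush with the rails. The lowest rung's underside is at z = 314 mm and rungs are spaced 271 mm apart (underside to underside).

The ladder is on the floor beside the stool on its −y side.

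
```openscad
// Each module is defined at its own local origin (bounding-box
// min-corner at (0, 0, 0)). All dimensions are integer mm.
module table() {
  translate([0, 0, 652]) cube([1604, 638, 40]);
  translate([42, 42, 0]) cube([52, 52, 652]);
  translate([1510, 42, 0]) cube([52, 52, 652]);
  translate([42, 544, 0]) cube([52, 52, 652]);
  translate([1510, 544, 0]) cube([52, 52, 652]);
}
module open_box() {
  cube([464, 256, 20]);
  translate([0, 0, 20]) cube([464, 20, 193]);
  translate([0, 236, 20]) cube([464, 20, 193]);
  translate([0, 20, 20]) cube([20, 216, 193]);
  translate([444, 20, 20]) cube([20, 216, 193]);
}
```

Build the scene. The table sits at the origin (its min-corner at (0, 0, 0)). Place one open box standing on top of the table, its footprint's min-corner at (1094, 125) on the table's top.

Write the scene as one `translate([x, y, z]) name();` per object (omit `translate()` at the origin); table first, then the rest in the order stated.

table();
translate([1094, 125, 692]) open_box();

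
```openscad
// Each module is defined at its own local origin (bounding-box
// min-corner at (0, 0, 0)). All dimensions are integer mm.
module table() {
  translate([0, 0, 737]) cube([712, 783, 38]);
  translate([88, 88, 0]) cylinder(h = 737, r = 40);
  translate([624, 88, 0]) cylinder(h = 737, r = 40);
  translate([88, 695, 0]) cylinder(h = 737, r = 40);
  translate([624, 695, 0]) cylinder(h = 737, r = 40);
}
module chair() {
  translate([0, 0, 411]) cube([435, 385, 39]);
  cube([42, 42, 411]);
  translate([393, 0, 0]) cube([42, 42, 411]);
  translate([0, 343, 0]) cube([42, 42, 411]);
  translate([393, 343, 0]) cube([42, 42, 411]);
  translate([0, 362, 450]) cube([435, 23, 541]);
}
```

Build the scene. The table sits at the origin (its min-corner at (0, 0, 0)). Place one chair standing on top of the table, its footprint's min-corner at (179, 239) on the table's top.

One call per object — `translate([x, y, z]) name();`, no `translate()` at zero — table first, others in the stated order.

table();
translate([179, 239, 775]) chair();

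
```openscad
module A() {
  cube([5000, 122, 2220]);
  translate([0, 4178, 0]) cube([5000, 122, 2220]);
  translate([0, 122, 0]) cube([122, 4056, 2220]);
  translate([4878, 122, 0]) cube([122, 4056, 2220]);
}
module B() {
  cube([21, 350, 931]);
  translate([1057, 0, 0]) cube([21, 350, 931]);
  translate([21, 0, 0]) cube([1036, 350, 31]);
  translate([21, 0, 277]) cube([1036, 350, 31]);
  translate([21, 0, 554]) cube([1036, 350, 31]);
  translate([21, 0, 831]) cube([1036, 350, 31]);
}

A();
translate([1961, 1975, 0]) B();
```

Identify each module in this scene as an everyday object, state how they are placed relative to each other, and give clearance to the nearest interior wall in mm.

A is a house frame. B is a bookshelf. The bookshelf sits inside the house frame, centred. The clearance to the nearest interior wall is 1839 mm.

Clearances: x = 1839, y = 1853; minimum 1839 mm.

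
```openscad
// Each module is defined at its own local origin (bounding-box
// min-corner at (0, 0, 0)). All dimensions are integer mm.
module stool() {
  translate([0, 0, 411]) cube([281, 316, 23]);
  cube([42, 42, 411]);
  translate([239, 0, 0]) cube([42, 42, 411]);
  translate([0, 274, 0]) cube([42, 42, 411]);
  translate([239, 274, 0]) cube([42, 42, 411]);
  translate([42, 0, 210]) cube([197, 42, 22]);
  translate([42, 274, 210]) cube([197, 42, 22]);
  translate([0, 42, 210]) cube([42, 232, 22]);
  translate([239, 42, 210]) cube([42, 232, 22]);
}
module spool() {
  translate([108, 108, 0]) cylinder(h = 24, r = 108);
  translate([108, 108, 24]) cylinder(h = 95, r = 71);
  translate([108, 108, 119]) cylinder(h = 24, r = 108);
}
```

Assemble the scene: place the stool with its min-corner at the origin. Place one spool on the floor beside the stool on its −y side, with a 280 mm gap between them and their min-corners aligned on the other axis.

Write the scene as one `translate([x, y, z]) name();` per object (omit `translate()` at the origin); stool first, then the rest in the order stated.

stool();
translate([0, -496, 0]) spool();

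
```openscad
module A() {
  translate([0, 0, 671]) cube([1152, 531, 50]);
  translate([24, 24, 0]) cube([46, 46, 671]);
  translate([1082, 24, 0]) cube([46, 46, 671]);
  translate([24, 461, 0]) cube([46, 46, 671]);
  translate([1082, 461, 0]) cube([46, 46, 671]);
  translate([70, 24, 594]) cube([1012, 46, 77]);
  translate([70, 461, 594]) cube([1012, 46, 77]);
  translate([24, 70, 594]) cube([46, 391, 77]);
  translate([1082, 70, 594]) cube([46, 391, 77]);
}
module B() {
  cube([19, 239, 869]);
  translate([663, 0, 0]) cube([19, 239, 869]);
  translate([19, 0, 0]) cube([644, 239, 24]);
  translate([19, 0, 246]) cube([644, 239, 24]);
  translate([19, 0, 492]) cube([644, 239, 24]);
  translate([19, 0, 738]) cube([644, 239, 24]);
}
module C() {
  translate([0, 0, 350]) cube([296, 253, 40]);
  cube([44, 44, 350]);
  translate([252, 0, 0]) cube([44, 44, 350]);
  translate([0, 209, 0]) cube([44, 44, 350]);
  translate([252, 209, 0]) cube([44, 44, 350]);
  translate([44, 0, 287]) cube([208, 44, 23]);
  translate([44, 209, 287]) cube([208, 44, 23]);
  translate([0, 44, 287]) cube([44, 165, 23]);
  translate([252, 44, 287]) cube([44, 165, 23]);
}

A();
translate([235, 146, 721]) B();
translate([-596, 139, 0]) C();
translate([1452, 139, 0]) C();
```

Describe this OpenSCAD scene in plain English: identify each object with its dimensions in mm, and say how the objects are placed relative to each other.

A is a table: top 1152 mm (x) × 531 mm (y), 50 mm thick, upper face at z = 721 mm, on four 46×46 mm square legs, each inset 24 mm from the nearest pair of top edges, running from z = 0 to the bottom of the top. Four apron rails, 46 mm thick and 77 mm tall, run between adjacent legs with their top edges flush with the underside of the top and their outer faces flush with the legs' outer faces.

B is a bookshelf 682 mm wide overall, 239 mm deep and 869 mm tall. The two sides are 19 mm thick vertical panels. 4 horizontal shelves of 24 mm thickness span between the inner faces of the sides; the lowest shelf sits on the floor and shelves are stacked with a clear vertical gap of 222 mm between each pair.

C is a four-legged stool. The seat is a 296×253×40 mm slab whose top surface is at z = 390 mm; four square legs, each 44×44 mm in cross-section, run from the floor (z = 0) to the underside of the seat, each flush with a corner of the seat. Four stretchers, 44 mm wide and 23 mm tall, connect adjacent legs with their undersides at z = 287 mm, each running between the inner faces of the legs it joins and aligned with the legs' outer faces on the other axis.

The bookshelf is on top of the table, centred. Two stools sit around the table at the −x, +x sides.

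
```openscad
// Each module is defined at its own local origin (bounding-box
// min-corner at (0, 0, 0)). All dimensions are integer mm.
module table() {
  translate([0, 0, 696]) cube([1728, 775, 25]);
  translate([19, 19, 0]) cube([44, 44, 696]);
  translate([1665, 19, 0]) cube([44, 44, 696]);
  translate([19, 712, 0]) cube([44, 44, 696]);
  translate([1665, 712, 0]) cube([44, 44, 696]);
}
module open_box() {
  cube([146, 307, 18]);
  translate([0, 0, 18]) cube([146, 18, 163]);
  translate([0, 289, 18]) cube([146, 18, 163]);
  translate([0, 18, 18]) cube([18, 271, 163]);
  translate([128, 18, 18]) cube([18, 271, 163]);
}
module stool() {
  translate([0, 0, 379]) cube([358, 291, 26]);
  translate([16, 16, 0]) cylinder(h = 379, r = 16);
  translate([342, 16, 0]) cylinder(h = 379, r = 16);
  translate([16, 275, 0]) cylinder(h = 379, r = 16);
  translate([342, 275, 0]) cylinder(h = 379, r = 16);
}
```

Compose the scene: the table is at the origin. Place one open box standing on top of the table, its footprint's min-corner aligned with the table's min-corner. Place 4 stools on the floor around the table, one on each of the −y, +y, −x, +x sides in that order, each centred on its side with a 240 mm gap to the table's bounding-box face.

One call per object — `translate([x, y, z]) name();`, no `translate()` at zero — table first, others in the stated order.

table();
translate([0, 0, 721]) open_box();
translate([685, -531, 0]) stool();
translate([685, 1015, 0]) stool();
translate([-598, 242, 0]) stool();
translate([1968, 242, 0]) stool();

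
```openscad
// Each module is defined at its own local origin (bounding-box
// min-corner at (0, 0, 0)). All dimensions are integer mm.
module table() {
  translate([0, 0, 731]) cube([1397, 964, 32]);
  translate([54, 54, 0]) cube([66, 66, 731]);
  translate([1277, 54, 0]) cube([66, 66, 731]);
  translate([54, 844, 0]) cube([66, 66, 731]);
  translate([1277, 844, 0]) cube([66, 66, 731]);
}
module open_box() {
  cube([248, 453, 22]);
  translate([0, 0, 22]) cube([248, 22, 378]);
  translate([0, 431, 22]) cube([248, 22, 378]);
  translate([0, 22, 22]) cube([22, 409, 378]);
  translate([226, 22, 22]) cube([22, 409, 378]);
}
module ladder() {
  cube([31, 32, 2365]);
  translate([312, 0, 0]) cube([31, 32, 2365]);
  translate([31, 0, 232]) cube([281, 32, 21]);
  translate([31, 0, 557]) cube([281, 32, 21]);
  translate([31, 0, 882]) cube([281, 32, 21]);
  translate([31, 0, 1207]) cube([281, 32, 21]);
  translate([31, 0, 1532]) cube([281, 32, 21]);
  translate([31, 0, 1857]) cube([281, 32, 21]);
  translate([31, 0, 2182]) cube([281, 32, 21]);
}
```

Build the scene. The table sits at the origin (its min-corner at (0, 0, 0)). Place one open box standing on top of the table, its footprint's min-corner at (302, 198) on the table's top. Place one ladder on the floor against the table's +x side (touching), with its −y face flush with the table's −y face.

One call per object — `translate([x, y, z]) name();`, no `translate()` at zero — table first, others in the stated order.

table();
translate([302, 198, 763]) open_box();
translate([1397, 0, 0]) ladder();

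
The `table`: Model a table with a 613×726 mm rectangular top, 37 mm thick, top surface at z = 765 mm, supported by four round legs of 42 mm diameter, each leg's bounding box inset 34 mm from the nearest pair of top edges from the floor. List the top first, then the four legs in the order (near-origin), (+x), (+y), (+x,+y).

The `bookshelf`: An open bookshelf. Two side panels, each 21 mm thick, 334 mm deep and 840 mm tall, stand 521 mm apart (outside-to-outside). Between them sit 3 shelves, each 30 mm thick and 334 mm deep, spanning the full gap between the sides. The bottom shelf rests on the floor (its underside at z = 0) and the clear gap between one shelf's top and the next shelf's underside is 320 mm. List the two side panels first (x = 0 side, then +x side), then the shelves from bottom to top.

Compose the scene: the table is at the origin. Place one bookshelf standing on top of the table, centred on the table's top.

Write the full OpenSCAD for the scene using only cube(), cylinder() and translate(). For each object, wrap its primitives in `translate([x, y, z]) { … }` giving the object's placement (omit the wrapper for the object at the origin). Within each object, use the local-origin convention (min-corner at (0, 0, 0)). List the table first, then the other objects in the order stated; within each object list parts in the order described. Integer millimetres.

translate([0, 0, 728]) cube([613, 726, 37]);
translate([55, 55, 0]) cylinder(h = 728, r = 21);
translate([558, 55, 0]) cylinder(h = 728, r = 21);
translate([55, 671, 0]) cylinder(h = 728, r = 21);
translate([558, 671, 0]) cylinder(h = 728, r = 21);
translate([46, 196, 765]) {
  cube([21, 334, 840]);
  translate([500, 0, 0]) cube([21, 334, 840]);
  translate([21, 0, 0]) cube([479, 334, 30]);
  translate([21, 0, 350]) cube([479, 334, 30]);
  translate([21, 0, 700]) cube([479, 334, 30]);
}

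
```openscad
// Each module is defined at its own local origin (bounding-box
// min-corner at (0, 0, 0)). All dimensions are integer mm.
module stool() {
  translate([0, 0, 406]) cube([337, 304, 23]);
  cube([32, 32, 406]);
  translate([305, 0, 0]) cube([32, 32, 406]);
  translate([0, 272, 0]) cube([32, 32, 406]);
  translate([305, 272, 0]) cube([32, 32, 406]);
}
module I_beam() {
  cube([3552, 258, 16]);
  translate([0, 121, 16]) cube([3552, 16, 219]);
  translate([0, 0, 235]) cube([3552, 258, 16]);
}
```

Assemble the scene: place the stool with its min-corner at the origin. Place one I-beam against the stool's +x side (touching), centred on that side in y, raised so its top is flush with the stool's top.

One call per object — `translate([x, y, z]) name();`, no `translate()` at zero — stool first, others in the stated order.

stool();
translate([337, 23, 178]) I_beam();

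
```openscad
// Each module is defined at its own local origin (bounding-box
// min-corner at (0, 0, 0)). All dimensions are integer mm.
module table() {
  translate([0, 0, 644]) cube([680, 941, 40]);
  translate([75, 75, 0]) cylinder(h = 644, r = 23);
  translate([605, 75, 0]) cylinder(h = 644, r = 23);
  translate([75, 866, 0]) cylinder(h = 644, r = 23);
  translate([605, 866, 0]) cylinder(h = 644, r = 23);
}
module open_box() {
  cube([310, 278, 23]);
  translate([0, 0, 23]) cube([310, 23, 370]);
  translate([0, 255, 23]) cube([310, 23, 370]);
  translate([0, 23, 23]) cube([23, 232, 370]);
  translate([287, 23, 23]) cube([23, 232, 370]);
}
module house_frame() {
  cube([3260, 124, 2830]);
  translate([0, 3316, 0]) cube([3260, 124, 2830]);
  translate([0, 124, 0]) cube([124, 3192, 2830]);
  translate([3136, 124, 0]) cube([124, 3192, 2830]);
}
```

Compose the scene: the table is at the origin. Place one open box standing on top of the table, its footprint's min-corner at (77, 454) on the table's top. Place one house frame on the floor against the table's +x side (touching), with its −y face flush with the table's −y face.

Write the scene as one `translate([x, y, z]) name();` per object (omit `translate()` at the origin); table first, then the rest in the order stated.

table();
translate([77, 454, 684]) open_box();
translate([680, 0, 0]) house_frame();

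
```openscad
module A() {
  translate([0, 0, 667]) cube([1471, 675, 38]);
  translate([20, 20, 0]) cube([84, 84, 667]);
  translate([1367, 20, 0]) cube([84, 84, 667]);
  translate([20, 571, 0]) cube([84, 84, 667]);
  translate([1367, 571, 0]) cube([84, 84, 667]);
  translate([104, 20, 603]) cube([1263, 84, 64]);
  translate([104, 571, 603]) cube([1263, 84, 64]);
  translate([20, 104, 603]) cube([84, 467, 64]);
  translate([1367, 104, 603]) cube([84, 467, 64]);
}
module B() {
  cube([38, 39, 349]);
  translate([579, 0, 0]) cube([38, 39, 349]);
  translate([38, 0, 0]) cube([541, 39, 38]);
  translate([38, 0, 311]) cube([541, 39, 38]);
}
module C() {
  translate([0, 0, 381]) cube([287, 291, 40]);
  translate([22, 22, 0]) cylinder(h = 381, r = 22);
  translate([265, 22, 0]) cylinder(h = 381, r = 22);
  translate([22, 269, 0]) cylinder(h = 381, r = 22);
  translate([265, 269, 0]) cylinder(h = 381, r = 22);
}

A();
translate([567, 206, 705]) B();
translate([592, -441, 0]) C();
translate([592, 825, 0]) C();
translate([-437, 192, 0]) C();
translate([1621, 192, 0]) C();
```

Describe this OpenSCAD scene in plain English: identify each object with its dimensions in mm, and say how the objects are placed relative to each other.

A is a table with a 1471×675 mm rectangular top, 38 mm thick, top surface at z = 705 mm, supported by four 84×84 mm square legs, each inset 20 mm from the nearest pair of top edges, running from the floor. Four apron rails, 84 mm thick and 64 mm tall, run between adjacent legs with their top edges flush with the underside of the top and their outer faces flush with the legs' outer faces.

B is a picture frame with a 541×273 mm rectangular opening (x by z) and a uniform 38 mm border on every side. Frame depth is 39 mm along y. It is built from two vertical stiles running the full outside height and two horizontal rails spanning the gap between the stiles.

C is a simple wooden stool: a rectangular seat 287 mm (x) by 291 mm (y), 40 mm thick, top face at z = 421 mm, on four round legs, each 44 mm in diameter. The legs rest on z = 0, each leg's axis is inset half a diameter from the nearest pair of seat edges (so the leg's bounding box is flush with the corner).

The picture frame is on top of the table. Four stools sit around the table at the −y, +y, −x, +x sides.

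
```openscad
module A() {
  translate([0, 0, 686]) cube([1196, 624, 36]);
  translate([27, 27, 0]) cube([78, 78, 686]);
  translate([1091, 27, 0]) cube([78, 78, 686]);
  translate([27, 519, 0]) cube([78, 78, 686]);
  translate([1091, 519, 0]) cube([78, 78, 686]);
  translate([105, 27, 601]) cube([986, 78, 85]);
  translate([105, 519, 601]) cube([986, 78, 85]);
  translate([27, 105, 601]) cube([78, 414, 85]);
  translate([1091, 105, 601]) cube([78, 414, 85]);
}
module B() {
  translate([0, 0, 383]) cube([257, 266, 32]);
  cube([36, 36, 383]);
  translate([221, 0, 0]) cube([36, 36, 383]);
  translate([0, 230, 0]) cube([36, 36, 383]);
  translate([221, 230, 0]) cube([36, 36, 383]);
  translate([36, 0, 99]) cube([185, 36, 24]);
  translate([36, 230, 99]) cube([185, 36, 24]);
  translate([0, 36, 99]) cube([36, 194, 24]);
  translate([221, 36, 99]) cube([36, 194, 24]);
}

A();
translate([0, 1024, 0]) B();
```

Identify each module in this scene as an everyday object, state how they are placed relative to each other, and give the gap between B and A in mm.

The stool's nearest face is 400 mm from the table's +y face.

A is a table. B is a stool. The stool is on the floor beside the table on its +y side. The gap between the stool and the table is 400 mm.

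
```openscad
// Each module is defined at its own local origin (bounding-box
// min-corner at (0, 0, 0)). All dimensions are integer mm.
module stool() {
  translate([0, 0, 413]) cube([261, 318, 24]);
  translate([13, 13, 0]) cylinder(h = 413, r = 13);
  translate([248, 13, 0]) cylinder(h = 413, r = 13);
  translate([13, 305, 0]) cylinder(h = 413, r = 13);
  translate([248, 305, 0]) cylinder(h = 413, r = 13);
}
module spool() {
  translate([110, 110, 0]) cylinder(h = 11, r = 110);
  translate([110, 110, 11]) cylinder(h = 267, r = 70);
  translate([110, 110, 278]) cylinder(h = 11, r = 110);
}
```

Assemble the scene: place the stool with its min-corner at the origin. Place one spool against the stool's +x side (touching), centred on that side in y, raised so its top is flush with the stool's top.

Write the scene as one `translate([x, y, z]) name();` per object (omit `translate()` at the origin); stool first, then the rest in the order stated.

stool();
translate([261, 49, 148]) spool();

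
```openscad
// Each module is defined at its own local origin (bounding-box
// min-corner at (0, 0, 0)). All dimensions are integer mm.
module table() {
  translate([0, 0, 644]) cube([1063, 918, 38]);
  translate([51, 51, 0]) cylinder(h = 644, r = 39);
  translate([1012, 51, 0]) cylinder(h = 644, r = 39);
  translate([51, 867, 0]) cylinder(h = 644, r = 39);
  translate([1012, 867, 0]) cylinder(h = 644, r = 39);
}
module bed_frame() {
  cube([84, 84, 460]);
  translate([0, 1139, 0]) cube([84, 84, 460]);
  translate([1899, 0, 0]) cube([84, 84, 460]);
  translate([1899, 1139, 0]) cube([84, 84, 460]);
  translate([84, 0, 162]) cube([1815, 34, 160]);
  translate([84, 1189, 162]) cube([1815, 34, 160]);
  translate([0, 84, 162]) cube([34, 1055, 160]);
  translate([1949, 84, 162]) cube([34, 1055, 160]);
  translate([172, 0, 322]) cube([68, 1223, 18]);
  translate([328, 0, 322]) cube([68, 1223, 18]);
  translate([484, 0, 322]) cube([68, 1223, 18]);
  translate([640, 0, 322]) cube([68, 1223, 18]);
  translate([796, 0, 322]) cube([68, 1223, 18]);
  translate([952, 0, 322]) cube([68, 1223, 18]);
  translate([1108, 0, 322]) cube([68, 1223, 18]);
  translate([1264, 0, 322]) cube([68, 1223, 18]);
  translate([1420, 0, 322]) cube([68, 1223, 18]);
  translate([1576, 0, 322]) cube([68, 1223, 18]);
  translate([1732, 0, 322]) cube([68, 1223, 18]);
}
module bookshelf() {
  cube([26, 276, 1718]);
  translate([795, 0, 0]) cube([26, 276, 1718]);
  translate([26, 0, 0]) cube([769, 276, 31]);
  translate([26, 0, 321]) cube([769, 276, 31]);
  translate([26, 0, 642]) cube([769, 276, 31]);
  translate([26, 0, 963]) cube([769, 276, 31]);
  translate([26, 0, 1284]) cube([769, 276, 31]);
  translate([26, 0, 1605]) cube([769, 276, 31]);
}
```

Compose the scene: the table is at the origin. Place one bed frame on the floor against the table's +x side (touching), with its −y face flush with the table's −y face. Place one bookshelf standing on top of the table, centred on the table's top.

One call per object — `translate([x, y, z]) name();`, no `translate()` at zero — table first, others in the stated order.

table();
translate([1063, 0, 0]) bed_frame();
translate([121, 321, 682]) bookshelf();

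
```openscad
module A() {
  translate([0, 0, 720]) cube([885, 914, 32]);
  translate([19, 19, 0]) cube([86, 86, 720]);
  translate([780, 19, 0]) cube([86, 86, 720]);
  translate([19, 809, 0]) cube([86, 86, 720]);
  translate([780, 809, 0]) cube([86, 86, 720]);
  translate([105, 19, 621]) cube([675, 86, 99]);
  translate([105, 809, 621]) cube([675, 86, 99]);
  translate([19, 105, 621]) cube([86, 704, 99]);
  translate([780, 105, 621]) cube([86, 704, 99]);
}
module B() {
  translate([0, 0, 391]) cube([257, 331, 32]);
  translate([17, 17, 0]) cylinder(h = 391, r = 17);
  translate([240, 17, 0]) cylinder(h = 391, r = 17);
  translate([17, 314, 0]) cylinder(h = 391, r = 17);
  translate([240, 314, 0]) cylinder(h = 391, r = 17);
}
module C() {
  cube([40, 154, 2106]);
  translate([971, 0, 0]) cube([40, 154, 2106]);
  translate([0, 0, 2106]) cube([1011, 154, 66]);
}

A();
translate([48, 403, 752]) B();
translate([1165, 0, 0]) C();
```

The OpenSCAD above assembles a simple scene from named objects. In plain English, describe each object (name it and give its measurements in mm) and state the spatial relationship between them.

A is a table: top 885 mm (x) × 914 mm (y), 32 mm thick, upper face at z = 752 mm, on four 86×86 mm square legs, each inset 19 mm from the nearest pair of top edges, running from z = 0 to the bottom of the top. Four apron rails, 86 mm thick and 99 mm tall, run between adjacent legs with their top edges flush with the underside of the top and their outer faces flush with the legs' outer faces.

B is a four-legged stool. The seat is 257×331 mm, 32 mm thick, top at z = 423 mm. It stands on four round legs, each 34 mm in diameter, from z = 0 to the seat underside, each leg's axis is inset half a diameter from the nearest pair of seat edges (so the leg's bounding box is flush with the corner).

C is a door frame. The clear opening is 931 mm wide and 2106 mm high. Two 40 mm wide jambs, 154 mm deep, stand either side of the opening from the floor to the top of the opening. A 66 mm thick head sits across the top of both jambs, spanning the full outside width of the frame.

The stool is on top of the table. The door frame is on the floor beside the table on its +x side.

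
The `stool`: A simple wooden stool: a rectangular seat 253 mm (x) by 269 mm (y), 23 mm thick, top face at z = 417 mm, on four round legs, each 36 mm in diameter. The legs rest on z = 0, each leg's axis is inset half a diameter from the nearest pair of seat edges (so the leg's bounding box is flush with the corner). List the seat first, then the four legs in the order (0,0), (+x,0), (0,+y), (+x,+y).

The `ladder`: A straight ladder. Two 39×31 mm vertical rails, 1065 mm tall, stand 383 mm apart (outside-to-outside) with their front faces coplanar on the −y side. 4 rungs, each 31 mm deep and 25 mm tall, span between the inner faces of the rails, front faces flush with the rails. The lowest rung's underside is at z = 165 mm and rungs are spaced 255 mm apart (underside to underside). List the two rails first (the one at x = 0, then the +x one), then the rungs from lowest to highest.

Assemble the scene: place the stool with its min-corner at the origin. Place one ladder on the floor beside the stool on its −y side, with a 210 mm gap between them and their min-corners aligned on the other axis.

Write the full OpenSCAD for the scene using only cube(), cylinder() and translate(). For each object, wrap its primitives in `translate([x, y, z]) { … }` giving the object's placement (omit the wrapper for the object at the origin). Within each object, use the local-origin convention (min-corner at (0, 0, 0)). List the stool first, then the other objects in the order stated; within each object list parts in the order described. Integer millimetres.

translate([0, 0, 394]) cube([253, 269, 23]);
translate([18, 18, 0]) cylinder(h = 394, r = 18);
translate([235, 18, 0]) cylinder(h = 394, r = 18);
translate([18, 251, 0]) cylinder(h = 394, r = 18);
translate([235, 251, 0]) cylinder(h = 394, r = 18);
translate([0, -241, 0]) {
  cube([39, 31, 1065]);
  translate([344, 0, 0]) cube([39, 31, 1065]);
  translate([39, 0, 165]) cube([305, 31, 25]);
  translate([39, 0, 420]) cube([305, 31, 25]);
  translate([39, 0, 675]) cube([305, 31, 25]);
  translate([39, 0, 930]) cube([305, 31, 25]);
}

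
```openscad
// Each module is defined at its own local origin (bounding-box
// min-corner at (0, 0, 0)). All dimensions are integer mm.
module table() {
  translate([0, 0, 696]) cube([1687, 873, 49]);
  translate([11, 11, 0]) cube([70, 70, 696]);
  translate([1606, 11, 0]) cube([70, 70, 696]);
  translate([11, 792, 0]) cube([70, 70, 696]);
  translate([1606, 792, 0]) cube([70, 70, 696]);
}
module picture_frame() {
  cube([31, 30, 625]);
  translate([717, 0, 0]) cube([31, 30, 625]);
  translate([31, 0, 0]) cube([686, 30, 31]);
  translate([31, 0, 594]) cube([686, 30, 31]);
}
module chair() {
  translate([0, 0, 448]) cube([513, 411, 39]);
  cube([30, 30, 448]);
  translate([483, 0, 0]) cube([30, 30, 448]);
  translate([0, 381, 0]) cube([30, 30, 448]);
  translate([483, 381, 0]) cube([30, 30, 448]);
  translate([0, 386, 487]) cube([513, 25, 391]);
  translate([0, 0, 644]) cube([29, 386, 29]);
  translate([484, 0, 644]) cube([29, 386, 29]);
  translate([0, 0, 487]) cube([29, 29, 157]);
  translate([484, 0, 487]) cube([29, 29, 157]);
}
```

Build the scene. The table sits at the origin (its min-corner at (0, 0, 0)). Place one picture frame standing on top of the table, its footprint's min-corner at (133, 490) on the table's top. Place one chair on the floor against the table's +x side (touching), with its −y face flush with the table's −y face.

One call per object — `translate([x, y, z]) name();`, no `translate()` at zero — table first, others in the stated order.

table();
translate([133, 490, 745]) picture_frame();
translate([1687, 0, 0]) chair();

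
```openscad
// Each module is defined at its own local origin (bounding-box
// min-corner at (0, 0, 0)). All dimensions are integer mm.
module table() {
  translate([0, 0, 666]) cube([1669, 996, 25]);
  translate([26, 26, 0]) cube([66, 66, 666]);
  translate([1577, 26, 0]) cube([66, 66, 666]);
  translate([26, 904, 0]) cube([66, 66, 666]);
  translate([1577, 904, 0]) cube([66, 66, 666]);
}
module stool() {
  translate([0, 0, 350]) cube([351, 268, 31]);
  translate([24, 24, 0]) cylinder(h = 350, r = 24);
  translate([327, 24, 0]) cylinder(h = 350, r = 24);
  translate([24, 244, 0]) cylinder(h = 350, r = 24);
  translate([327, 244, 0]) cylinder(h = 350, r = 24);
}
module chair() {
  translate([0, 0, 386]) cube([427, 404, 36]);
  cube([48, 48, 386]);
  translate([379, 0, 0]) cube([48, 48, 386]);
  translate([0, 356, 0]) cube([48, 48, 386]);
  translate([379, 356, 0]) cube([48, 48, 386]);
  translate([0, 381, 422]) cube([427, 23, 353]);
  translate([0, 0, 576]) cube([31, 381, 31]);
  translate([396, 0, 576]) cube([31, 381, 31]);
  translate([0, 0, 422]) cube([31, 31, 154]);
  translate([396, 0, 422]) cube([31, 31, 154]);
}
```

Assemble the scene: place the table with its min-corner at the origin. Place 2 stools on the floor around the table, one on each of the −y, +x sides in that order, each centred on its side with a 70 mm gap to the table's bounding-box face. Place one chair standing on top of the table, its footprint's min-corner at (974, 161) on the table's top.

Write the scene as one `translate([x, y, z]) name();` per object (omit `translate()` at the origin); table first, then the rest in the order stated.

table();
translate([659, -338, 0]) stool();
translate([1739, 364, 0]) stool();
translate([974, 161, 691]) chair();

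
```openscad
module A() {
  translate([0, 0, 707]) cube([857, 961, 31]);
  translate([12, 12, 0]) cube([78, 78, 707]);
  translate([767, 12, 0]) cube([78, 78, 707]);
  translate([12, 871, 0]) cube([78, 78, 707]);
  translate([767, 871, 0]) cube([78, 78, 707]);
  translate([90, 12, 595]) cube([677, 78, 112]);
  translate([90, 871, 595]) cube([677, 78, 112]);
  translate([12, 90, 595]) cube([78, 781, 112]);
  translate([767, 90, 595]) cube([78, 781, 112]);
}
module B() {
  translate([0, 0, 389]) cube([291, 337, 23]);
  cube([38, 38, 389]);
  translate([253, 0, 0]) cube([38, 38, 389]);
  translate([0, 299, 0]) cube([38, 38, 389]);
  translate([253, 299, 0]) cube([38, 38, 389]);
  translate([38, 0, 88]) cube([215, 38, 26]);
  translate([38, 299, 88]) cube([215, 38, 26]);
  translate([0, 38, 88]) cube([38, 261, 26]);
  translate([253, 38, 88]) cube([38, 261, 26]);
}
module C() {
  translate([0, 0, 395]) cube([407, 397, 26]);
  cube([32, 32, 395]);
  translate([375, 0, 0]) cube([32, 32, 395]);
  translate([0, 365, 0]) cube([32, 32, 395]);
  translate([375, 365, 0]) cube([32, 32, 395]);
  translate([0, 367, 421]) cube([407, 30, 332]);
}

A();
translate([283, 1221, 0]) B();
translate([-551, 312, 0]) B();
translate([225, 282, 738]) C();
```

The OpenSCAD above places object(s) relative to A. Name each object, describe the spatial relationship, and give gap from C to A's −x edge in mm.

The chair's min-x is at 225; the table's min-x is 0; gap = 225 mm.

A is a table. B is a stool. C is a chair. Two stools sit around the table at the +y, −x sides. The chair is on top of the table, centred. The gap from the chair to the table's −x edge is 225 mm.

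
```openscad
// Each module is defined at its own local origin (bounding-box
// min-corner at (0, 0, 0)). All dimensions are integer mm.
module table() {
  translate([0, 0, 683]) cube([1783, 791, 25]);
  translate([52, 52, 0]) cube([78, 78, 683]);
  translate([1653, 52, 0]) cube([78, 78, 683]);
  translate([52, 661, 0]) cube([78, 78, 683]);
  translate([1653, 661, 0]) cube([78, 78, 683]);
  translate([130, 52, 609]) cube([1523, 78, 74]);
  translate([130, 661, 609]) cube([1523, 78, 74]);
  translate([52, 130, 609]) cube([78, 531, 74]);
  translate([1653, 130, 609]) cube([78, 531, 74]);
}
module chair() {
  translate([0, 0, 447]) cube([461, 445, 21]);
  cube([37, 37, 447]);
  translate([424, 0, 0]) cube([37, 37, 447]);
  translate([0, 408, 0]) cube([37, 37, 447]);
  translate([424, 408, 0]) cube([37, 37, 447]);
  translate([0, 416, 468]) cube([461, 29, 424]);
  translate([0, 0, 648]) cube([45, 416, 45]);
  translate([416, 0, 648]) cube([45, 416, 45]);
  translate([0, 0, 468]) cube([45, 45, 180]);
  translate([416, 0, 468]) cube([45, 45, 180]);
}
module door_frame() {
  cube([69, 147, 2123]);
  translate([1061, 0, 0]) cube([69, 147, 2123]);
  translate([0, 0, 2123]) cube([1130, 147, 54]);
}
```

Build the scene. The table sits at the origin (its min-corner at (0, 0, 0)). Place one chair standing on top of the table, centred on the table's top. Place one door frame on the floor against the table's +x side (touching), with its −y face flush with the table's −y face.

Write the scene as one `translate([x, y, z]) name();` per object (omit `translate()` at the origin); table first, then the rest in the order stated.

table();
translate([661, 173, 708]) chair();
translate([1783, 0, 0]) door_frame();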